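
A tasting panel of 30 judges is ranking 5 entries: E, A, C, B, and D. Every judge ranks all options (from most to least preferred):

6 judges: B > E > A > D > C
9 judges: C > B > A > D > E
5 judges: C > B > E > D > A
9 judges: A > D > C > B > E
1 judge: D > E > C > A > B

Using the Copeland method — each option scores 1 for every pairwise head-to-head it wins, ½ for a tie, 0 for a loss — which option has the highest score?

E: loses to A, C, B, and D → score 0.
A: beats E and D; ties C; loses to B → score 2.5.
C: beats E and B; ties A; loses to D → score 2.5.
B: beats E, A, and D; loses to C → score 3.
D: beats E and C; loses to A and B → score 2.
B has the best pairwise record.

B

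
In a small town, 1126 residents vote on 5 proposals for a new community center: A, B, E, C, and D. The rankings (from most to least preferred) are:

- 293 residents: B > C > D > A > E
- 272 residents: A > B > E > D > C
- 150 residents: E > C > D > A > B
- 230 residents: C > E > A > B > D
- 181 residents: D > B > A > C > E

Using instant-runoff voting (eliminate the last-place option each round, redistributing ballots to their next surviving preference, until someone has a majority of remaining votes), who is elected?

B

Round 1: A 272, B 293, E 150, C 230, D 181. Eliminate E.
Round 2: A 272, B 293, C 380, D 181. Eliminate D.
Round 3: A 272, B 474, C 380. Eliminate A.
Round 4: B 746, C 380. B has a majority.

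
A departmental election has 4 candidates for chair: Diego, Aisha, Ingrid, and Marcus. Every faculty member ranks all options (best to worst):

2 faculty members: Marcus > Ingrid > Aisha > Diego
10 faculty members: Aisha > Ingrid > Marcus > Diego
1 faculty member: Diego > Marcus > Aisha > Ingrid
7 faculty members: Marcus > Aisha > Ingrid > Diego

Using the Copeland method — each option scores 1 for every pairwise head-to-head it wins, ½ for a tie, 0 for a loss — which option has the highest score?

Diego: loses to Aisha, Ingrid, and Marcus → score 0.
Aisha: beats Diego and Ingrid; ties Marcus → score 2.5.
Ingrid: beats Diego; ties Marcus; loses to Aisha → score 1.5.
Marcus: beats Diego; ties Aisha and Ingrid → score 2.
Aisha has the best pairwise record.

Aisha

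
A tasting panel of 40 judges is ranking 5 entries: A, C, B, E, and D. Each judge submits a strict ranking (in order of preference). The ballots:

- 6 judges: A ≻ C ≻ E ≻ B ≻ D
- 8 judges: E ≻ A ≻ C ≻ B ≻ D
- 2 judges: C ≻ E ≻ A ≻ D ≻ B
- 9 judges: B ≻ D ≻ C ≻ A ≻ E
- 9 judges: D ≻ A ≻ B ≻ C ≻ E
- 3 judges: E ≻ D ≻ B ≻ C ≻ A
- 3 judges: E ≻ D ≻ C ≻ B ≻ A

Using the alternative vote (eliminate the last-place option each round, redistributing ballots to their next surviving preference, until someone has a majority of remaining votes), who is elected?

E

Round 1: A 6, C 2, B 9, E 14, D 9. Eliminate C.
Round 2: A 6, B 9, E 16, D 9. Eliminate A.
Round 3: B 9, E 22, D 9. E has a majority.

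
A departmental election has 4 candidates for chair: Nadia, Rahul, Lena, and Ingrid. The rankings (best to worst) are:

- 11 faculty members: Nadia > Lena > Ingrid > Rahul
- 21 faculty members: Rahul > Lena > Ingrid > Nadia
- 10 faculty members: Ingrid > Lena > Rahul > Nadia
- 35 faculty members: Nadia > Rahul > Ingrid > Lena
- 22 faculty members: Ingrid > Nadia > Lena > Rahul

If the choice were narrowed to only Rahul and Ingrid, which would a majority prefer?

Voters preferring Rahul to Ingrid: 56; preferring Ingrid to Rahul: 43.
Rahul wins the head-to-head.

Rahul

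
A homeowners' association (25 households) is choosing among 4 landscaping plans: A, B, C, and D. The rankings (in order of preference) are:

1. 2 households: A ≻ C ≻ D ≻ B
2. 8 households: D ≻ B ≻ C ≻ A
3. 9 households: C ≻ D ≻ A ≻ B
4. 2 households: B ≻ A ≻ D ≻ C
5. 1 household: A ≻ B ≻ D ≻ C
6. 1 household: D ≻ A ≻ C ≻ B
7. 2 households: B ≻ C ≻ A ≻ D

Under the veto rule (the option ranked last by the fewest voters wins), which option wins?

Last-place votes: A 8, B 12, C 3, D 2.
D is ranked last by the fewest voters, so D wins.

D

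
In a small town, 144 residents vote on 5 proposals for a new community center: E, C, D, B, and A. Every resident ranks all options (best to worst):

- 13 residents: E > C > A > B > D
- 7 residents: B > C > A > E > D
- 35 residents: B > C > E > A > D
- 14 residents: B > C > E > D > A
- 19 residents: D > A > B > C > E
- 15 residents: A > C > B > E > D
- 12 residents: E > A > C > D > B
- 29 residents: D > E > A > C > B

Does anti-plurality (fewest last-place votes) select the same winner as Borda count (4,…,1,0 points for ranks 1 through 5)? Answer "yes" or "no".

Anti-plurality — last-place votes: E 19, C 0, D 70, B 41, A 14. Winner: C.
Borda — scores: E 307, C 324, D 218, B 305, A 286. Winner: C.
The two methods agree.

yes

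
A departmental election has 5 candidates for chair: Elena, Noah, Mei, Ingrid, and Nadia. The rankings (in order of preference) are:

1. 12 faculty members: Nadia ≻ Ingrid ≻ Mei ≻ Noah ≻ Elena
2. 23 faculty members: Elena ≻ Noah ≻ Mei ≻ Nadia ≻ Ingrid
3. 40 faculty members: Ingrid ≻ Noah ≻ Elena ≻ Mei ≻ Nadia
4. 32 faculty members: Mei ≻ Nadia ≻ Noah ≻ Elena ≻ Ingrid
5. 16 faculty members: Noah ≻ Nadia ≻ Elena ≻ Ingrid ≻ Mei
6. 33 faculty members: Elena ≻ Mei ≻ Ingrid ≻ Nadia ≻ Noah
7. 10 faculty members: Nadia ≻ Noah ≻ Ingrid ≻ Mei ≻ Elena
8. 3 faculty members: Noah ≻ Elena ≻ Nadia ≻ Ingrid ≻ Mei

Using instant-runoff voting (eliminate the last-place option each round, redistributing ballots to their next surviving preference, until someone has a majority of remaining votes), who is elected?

Elena

Round 1: Elena 56, Noah 19, Mei 32, Ingrid 40, Nadia 22. Eliminate Noah.
Round 2: Elena 59, Mei 32, Ingrid 40, Nadia 38. Eliminate Mei.
Round 3: Elena 59, Ingrid 40, Nadia 70. Eliminate Ingrid.
Round 4: Elena 99, Nadia 70. Elena has a majority.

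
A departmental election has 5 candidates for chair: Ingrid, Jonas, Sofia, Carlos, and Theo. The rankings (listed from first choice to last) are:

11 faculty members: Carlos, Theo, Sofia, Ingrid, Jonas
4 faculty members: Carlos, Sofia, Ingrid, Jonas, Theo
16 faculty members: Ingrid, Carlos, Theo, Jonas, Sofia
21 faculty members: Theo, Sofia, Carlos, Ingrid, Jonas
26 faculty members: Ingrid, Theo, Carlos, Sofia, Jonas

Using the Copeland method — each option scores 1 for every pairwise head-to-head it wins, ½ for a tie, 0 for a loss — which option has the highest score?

Ingrid

Ingrid: beats Jonas, Sofia, Carlos, and Theo → score 4.
Jonas: loses to Ingrid, Sofia, Carlos, and Theo → score 0.
Sofia: beats Jonas; loses to Ingrid, Carlos, and Theo → score 1.
Carlos: beats Jonas and Sofia; loses to Ingrid and Theo → score 2.
Theo: beats Jonas, Sofia, and Carlos; loses to Ingrid → score 3.
Ingrid has the best pairwise record.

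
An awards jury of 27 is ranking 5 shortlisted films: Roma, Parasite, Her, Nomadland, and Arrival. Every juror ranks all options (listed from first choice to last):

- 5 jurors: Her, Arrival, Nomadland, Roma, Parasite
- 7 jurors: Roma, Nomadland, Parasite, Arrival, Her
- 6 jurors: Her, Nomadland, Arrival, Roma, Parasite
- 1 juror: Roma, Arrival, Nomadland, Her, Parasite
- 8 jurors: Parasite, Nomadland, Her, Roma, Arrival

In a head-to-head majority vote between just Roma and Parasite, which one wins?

Voters preferring Roma to Parasite: 19; preferring Parasite to Roma: 8.
Roma wins the head-to-head.

Roma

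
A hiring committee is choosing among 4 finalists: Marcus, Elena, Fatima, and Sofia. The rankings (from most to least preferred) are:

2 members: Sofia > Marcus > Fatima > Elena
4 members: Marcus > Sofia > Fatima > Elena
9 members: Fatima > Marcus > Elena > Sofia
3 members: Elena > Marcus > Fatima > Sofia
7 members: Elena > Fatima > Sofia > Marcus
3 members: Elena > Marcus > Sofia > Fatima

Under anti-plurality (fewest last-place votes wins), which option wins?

Fatima

Last-place votes: Marcus 7, Elena 6, Fatima 3, Sofia 12.
Fatima is ranked last by the fewest voters, so Fatima wins.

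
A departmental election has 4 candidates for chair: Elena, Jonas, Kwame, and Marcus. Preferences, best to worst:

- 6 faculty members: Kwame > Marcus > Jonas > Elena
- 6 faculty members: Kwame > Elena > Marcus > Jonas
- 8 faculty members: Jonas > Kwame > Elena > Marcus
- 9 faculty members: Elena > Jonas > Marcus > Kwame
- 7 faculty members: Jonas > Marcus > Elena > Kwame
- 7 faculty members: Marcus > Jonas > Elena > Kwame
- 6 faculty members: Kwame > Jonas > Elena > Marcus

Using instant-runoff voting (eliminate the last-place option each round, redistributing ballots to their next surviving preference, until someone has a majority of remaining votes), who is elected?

Round 1: Elena 9, Jonas 15, Kwame 18, Marcus 7. Eliminate Marcus.
Round 2: Elena 9, Jonas 22, Kwame 18. Eliminate Elena.
Round 3: Jonas 31, Kwame 18. Jonas has a majority.

Jonas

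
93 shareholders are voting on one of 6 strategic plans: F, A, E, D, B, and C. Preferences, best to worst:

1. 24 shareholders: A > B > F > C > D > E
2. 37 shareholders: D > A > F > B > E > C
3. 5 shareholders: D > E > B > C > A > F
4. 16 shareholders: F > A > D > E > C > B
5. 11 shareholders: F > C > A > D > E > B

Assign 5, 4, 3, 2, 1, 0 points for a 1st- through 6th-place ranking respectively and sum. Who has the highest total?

A

F: 24·3 + 37·3 + 5·0 + 16·5 + 11·5 = 318
A: 24·5 + 37·4 + 5·1 + 16·4 + 11·3 = 370
E: 24·0 + 37·1 + 5·4 + 16·2 + 11·1 = 100
D: 24·1 + 37·5 + 5·5 + 16·3 + 11·2 = 304
B: 24·4 + 37·2 + 5·3 + 16·0 + 11·0 = 185
C: 24·2 + 37·0 + 5·2 + 16·1 + 11·4 = 118
A has the highest Borda score (370).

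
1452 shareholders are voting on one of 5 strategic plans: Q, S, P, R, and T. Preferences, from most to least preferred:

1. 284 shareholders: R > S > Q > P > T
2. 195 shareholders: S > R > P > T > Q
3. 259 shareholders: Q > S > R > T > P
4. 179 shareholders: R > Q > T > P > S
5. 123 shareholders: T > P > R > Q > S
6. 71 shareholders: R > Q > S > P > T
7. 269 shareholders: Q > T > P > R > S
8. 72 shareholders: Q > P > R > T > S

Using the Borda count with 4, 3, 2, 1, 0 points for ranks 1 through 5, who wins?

R

Q: 284·2 + 195·0 + 259·4 + 179·3 + 123·1 + 71·3 + 269·4 + 72·4 = 3841
S: 284·3 + 195·4 + 259·3 + 179·0 + 123·0 + 71·2 + 269·0 + 72·0 = 2551
P: 284·1 + 195·2 + 259·0 + 179·1 + 123·3 + 71·1 + 269·2 + 72·3 = 2047
R: 284·4 + 195·3 + 259·2 + 179·4 + 123·2 + 71·4 + 269·1 + 72·2 = 3898
T: 284·0 + 195·1 + 259·1 + 179·2 + 123·4 + 71·0 + 269·3 + 72·1 = 2183
R has the highest Borda score (3898).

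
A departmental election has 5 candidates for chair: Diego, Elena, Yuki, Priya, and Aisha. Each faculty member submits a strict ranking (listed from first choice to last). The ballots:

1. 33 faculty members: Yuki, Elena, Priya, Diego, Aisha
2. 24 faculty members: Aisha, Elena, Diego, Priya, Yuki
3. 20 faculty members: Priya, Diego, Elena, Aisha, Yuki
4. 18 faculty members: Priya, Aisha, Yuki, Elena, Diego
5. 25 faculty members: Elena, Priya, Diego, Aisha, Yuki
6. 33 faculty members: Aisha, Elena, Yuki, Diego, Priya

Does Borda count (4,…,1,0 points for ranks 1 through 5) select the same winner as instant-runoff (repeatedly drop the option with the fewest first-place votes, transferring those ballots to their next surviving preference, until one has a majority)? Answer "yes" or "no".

Borda — scores: Diego 224, Elena 428, Yuki 234, Priya 317, Aisha 327. Winner: Elena.
Instant-runoff — R1 Diego 0, Elena 25, Yuki 33, Priya 38, Aisha 57 (Diego out); R2 Elena 25, Yuki 33, Priya 38, Aisha 57 (Elena out); R3 Yuki 33, Priya 63, Aisha 57 (Yuki out); R4 Priya 96, Aisha 57 (Priya winner). Winner: Priya.
The two methods disagree.

no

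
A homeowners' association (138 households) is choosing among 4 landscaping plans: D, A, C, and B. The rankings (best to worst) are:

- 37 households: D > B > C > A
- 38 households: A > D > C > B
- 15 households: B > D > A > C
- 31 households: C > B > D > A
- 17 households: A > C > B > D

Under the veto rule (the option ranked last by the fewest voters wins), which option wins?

C

Last-place votes: D 17, A 68, C 15, B 38.
C is ranked last by the fewest voters, so C wins.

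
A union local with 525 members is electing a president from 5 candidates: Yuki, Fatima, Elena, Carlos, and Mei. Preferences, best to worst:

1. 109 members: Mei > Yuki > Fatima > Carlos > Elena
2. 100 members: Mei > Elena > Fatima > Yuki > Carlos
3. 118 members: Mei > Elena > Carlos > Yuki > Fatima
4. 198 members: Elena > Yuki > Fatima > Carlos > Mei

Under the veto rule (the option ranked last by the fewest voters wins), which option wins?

Last-place votes: Yuki 0, Fatima 118, Elena 109, Carlos 100, Mei 198.
Yuki is ranked last by the fewest voters, so Yuki wins.

Yuki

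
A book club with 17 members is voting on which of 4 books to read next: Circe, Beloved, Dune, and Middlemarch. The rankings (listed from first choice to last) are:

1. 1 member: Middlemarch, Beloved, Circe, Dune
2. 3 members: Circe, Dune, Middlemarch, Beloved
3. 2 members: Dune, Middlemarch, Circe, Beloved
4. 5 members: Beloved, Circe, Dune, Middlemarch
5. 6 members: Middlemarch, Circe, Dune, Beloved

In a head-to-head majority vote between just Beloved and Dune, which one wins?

Voters preferring Beloved to Dune: 6; preferring Dune to Beloved: 11.
Dune wins the head-to-head.

Dune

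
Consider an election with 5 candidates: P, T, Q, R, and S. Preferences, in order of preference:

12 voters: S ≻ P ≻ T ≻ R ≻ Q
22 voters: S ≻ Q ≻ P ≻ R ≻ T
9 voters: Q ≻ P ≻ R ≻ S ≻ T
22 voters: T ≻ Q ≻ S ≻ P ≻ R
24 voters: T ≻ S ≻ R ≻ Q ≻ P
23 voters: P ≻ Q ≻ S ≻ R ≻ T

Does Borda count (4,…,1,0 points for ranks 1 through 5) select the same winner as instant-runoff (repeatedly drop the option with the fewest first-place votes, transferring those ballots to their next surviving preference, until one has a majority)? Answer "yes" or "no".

yes

Borda — scores: P 221, T 208, Q 261, R 123, S 307. Winner: S.
Instant-runoff — R1 P 23, T 46, Q 9, R 0, S 34 (R out); R2 P 23, T 46, Q 9, S 34 (Q out); R3 P 32, T 46, S 34 (P out); R4 T 46, S 66 (S winner). Winner: S.
The two methods agree.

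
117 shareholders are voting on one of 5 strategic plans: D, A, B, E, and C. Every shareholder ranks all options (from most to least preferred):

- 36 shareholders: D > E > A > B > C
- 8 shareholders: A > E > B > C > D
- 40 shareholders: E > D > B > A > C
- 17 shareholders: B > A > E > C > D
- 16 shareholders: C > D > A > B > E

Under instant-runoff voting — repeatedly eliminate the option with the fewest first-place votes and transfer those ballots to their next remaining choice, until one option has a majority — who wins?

E

Round 1: D 36, A 8, B 17, E 40, C 16. Eliminate A.
Round 2: D 36, B 17, E 48, C 16. Eliminate C.
Round 3: D 52, B 17, E 48. Eliminate B.
Round 4: D 52, E 65. E has a majority.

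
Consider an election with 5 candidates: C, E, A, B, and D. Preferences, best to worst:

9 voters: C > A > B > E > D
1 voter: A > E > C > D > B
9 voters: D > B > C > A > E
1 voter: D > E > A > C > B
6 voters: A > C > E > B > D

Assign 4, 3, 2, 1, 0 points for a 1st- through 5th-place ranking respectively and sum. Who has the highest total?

C: 9·4 + 1·2 + 9·2 + 1·1 + 6·3 = 75
E: 9·1 + 1·3 + 9·0 + 1·3 + 6·2 = 27
A: 9·3 + 1·4 + 9·1 + 1·2 + 6·4 = 66
B: 9·2 + 1·0 + 9·3 + 1·0 + 6·1 = 51
D: 9·0 + 1·1 + 9·4 + 1·4 + 6·0 = 41
C has the highest Borda score (75).

C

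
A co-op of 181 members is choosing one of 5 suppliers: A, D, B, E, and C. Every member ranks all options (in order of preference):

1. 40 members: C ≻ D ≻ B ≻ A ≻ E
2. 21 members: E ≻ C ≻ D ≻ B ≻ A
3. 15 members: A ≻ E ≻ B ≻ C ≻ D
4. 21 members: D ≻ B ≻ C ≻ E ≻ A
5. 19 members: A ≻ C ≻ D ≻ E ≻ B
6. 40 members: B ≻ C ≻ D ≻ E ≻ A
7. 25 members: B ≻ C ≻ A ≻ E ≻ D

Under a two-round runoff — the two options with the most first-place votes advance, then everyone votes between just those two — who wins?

Round 1 first-place votes: A 34, D 21, B 65, E 21, C 40.
B and C advance.
Runoff: B is preferred to C by 101 voters; C by 80.
B wins the runoff.

B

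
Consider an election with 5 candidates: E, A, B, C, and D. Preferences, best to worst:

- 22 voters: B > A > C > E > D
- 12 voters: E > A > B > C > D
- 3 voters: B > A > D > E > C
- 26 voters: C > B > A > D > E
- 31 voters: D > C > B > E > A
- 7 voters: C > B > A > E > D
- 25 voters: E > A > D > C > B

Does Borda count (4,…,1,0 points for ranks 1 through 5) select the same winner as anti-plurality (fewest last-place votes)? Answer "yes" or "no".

Borda — scores: E 211, A 252, B 285, C 306, D 206. Winner: C.
Anti-plurality — last-place votes: E 26, A 31, B 25, C 3, D 41. Winner: C.
The two methods agree.

yes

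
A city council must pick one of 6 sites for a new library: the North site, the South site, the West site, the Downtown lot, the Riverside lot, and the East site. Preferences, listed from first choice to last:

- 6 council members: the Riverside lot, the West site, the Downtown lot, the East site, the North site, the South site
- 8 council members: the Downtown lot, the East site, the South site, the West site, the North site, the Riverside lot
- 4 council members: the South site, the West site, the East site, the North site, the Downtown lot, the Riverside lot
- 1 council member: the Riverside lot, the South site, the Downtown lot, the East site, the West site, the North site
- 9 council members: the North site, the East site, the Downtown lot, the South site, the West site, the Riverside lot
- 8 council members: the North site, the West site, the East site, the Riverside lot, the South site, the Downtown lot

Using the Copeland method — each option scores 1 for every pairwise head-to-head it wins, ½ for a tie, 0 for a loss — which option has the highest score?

the North site: beats the South site, the Downtown lot, and the Riverside lot; loses to the West site and the East site → score 3.
the South site: beats the West site and the Riverside lot; loses to the North site, the Downtown lot, and the East site → score 2.
the West site: beats the North site and the Riverside lot; ties the Downtown lot and the East site; loses to the South site → score 3.
the Downtown lot: beats the South site and the Riverside lot; ties the West site; loses to the North site and the East site → score 2.5.
the Riverside lot: loses to the North site, the South site, the West site, the Downtown lot, and the East site → score 0.
the East site: beats the North site, the South site, the Downtown lot, and the Riverside lot; ties the West site → score 4.5.
the East site has the best pairwise record.

the East site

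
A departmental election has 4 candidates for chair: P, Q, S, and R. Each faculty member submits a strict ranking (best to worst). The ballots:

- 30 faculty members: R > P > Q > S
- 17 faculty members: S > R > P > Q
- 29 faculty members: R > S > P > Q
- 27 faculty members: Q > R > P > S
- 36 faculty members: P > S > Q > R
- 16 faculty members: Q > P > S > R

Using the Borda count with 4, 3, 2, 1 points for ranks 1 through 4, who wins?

P

P: 30·3 + 17·2 + 29·2 + 27·2 + 36·4 + 16·3 = 428
Q: 30·2 + 17·1 + 29·1 + 27·4 + 36·2 + 16·4 = 350
S: 30·1 + 17·4 + 29·3 + 27·1 + 36·3 + 16·2 = 352
R: 30·4 + 17·3 + 29·4 + 27·3 + 36·1 + 16·1 = 420
P has the highest Borda score (428).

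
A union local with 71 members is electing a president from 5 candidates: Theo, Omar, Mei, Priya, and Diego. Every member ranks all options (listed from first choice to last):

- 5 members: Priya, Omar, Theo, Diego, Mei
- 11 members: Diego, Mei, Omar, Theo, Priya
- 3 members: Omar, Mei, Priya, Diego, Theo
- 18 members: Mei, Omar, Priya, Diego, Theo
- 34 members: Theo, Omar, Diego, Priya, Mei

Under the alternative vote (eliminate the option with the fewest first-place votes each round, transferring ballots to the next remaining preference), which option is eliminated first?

Round 1: Theo 34, Omar 3, Mei 18, Priya 5, Diego 11. Eliminate Omar.

Omar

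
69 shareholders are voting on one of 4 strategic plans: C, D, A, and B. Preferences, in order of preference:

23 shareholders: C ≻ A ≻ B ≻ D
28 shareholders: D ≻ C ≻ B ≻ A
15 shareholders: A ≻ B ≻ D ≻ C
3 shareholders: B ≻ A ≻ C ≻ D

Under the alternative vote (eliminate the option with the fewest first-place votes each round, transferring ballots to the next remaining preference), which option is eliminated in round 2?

Round 1: C 23, D 28, A 15, B 3. Eliminate B.
Round 2: C 23, D 28, A 18. Eliminate A.

A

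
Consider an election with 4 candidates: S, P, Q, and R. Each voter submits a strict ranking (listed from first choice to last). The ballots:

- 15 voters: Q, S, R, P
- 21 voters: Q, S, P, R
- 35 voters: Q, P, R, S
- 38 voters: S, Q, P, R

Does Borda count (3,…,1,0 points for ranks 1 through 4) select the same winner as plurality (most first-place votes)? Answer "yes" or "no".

yes

Borda — scores: S 186, P 129, Q 289, R 50. Winner: Q.
Plurality — first-place votes: S 38, P 0, Q 71, R 0. Winner: Q.
The two methods agree.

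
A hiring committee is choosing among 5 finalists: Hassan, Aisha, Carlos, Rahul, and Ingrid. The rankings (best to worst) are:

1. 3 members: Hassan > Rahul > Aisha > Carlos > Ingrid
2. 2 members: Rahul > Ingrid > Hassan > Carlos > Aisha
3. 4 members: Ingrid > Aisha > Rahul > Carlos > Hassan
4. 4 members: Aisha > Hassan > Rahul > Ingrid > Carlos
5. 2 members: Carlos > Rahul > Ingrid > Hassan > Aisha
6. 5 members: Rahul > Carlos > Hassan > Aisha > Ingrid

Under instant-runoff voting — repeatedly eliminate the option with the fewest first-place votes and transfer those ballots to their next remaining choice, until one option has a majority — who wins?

Round 1: Hassan 3, Aisha 4, Carlos 2, Rahul 7, Ingrid 4. Eliminate Carlos.
Round 2: Hassan 3, Aisha 4, Rahul 9, Ingrid 4. Eliminate Hassan.
Round 3: Aisha 4, Rahul 12, Ingrid 4. Rahul has a majority.

Rahul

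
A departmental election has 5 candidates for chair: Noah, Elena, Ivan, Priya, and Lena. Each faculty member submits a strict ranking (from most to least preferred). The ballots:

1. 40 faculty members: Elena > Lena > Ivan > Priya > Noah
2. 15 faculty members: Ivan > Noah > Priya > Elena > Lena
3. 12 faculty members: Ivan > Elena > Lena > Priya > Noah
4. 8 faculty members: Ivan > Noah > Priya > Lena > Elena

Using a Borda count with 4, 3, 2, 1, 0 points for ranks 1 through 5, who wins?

Ivan

Noah: 40·0 + 15·3 + 12·0 + 8·3 = 69
Elena: 40·4 + 15·1 + 12·3 + 8·0 = 211
Ivan: 40·2 + 15·4 + 12·4 + 8·4 = 220
Priya: 40·1 + 15·2 + 12·1 + 8·2 = 98
Lena: 40·3 + 15·0 + 12·2 + 8·1 = 152
Ivan has the highest Borda score (220).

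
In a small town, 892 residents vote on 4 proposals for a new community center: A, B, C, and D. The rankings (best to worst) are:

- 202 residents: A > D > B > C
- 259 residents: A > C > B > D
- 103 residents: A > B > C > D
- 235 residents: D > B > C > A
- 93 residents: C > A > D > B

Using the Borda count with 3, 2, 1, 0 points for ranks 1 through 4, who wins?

A

A: 202·3 + 259·3 + 103·3 + 235·0 + 93·2 = 1878
B: 202·1 + 259·1 + 103·2 + 235·2 + 93·0 = 1137
C: 202·0 + 259·2 + 103·1 + 235·1 + 93·3 = 1135
D: 202·2 + 259·0 + 103·0 + 235·3 + 93·1 = 1202
A has the highest Borda score (1878).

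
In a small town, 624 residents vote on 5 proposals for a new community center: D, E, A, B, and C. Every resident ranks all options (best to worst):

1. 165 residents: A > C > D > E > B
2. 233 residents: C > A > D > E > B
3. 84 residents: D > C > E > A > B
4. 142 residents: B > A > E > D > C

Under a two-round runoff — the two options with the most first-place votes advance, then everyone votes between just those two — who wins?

C

Round 1 first-place votes: D 84, E 0, A 165, B 142, C 233.
C and A advance.
Runoff: C is preferred to A by 317 voters; A by 307.
C wins the runoff.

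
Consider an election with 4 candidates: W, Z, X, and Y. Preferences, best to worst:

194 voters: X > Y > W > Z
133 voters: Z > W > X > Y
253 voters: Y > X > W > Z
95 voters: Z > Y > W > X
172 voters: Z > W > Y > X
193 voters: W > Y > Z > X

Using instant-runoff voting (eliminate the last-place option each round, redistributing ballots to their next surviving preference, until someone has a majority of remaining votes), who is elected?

Round 1: W 193, Z 400, X 194, Y 253. Eliminate W.
Round 2: Z 400, X 194, Y 446. Eliminate X.
Round 3: Z 400, Y 640. Y has a majority.

Y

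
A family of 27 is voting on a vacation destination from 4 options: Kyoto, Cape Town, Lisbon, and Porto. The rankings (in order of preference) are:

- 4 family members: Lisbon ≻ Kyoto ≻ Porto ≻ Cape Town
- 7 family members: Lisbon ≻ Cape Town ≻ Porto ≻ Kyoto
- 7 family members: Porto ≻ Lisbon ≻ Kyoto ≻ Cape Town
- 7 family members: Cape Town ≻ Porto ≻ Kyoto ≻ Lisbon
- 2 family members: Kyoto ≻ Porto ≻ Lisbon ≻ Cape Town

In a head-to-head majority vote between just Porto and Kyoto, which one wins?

Voters preferring Porto to Kyoto: 21; preferring Kyoto to Porto: 6.
Porto wins the head-to-head.

Porto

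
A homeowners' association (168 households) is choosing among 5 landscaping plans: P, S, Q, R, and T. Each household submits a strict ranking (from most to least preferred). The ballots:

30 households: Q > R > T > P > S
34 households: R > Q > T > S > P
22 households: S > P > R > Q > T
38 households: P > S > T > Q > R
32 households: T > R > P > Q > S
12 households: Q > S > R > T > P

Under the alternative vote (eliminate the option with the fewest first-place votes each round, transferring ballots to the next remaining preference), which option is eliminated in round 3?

Round 1: P 38, S 22, Q 42, R 34, T 32. Eliminate S.
Round 2: P 60, Q 42, R 34, T 32. Eliminate T.
Round 3: P 60, Q 42, R 66. Eliminate Q.

Q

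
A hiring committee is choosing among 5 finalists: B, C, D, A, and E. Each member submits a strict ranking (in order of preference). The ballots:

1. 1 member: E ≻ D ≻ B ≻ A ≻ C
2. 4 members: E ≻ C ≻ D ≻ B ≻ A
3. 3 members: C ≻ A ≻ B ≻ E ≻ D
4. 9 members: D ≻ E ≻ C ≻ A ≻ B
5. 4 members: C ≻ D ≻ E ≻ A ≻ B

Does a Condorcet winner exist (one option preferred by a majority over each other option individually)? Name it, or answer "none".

Checking pairwise contests:
C beats B 20–1.
E beats C 14–7.
C beats D 11–10.
C beats A 20–1.
D beats E 13–8.
Every option loses at least one head-to-head, so there is no Condorcet winner.

none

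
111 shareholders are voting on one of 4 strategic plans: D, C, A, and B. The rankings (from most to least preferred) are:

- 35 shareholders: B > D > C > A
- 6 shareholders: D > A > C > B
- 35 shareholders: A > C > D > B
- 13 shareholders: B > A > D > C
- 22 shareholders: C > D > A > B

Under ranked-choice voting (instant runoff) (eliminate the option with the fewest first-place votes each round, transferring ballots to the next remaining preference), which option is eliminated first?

Round 1: D 6, C 22, A 35, B 48. Eliminate D.

D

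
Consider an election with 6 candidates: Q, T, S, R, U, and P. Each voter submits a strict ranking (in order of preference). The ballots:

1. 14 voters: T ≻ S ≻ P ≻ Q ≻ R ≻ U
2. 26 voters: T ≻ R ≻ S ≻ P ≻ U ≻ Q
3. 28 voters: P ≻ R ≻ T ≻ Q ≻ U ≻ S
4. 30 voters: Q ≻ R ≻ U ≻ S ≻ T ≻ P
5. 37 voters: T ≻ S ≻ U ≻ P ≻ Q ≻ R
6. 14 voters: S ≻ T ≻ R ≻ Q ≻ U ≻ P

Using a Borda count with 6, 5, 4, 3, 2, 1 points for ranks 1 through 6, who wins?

Q: 14·3 + 26·1 + 28·3 + 30·6 + 37·2 + 14·3 = 448
T: 14·6 + 26·6 + 28·4 + 30·2 + 37·6 + 14·5 = 704
S: 14·5 + 26·4 + 28·1 + 30·3 + 37·5 + 14·6 = 561
R: 14·2 + 26·5 + 28·5 + 30·5 + 37·1 + 14·4 = 541
U: 14·1 + 26·2 + 28·2 + 30·4 + 37·4 + 14·2 = 418
P: 14·4 + 26·3 + 28·6 + 30·1 + 37·3 + 14·1 = 457
T has the highest Borda score (704).

T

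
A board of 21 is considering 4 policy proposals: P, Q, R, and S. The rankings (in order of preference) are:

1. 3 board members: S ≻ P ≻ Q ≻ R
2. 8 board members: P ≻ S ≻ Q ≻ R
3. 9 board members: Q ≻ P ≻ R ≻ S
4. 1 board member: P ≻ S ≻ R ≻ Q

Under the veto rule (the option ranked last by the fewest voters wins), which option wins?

Last-place votes: P 0, Q 1, R 11, S 9.
P is ranked last by the fewest voters, so P wins.

P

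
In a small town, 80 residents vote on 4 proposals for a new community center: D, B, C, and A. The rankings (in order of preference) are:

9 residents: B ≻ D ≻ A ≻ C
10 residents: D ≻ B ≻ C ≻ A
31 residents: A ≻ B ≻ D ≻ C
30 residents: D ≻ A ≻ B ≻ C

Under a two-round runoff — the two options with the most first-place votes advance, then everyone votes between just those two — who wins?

D

Round 1 first-place votes: D 40, B 9, C 0, A 31.
D and A advance.
Runoff: D is preferred to A by 49 voters; A by 31.
D wins the runoff.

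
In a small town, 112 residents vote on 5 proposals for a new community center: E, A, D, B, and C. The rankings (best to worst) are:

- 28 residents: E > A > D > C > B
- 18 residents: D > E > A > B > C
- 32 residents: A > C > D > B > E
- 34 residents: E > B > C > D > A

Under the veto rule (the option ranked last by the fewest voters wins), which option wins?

Last-place votes: E 32, A 34, D 0, B 28, C 18.
D is ranked last by the fewest voters, so D wins.

D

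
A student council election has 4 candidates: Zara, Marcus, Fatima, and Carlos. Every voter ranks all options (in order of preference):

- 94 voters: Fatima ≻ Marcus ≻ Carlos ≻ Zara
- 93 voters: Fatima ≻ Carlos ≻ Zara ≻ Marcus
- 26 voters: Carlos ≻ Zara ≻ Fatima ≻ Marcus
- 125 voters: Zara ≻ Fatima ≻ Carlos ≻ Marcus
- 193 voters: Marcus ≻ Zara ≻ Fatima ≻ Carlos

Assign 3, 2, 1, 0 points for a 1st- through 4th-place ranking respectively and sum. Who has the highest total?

Fatima

Zara: 94·0 + 93·1 + 26·2 + 125·3 + 193·2 = 906
Marcus: 94·2 + 93·0 + 26·0 + 125·0 + 193·3 = 767
Fatima: 94·3 + 93·3 + 26·1 + 125·2 + 193·1 = 1030
Carlos: 94·1 + 93·2 + 26·3 + 125·1 + 193·0 = 483
Fatima has the highest Borda score (1030).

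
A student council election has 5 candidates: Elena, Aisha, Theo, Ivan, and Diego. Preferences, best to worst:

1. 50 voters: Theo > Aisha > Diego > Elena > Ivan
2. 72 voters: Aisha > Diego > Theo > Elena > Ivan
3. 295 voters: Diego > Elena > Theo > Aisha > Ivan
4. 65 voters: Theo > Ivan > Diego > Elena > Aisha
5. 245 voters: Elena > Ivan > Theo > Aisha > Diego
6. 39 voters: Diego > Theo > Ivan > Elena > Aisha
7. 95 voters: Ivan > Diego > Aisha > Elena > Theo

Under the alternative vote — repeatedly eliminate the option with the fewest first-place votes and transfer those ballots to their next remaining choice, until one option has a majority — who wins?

Diego

Round 1: Elena 245, Aisha 72, Theo 115, Ivan 95, Diego 334. Eliminate Aisha.
Round 2: Elena 245, Theo 115, Ivan 95, Diego 406. Eliminate Ivan.
Round 3: Elena 245, Theo 115, Diego 501. Diego has a majority.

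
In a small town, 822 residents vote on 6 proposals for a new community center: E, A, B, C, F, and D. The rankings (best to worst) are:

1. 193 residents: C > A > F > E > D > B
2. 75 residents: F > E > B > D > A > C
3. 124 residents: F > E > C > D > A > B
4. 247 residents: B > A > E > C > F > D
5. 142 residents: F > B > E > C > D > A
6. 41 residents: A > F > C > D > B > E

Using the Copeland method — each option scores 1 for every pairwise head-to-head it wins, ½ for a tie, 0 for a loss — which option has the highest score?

E: beats C and D; loses to A, B, and F → score 2.
A: beats E, F, and D; loses to B and C → score 3.
B: beats E, A, C, and D; loses to F → score 4.
C: beats A, F, and D; loses to E and B → score 3.
F: beats E, B, and D; loses to A and C → score 3.
D: loses to E, A, B, C, and F → score 0.
B has the best pairwise record.

B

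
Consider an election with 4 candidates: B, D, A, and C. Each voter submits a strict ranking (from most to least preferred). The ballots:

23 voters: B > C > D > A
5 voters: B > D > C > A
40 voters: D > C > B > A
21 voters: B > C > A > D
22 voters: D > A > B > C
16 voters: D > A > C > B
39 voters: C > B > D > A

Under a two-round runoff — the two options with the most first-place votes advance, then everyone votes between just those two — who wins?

Round 1 first-place votes: B 49, D 78, A 0, C 39.
D and B advance.
Runoff: D is preferred to B by 78 voters; B by 88.
B wins the runoff.

B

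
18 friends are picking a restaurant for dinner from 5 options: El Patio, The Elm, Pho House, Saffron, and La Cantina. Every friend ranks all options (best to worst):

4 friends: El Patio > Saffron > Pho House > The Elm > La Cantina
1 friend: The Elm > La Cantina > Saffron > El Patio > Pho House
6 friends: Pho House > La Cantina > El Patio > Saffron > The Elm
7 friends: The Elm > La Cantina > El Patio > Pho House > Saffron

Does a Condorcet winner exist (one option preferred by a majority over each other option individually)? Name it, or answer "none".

Checking pairwise contests:
La Cantina beats El Patio 14–4.
El Patio beats The Elm 10–8.
El Patio beats Pho House 12–6.
El Patio beats Saffron 17–1.
The Elm beats La Cantina 12–6.
Every option loses at least one head-to-head, so there is no Condorcet winner.

none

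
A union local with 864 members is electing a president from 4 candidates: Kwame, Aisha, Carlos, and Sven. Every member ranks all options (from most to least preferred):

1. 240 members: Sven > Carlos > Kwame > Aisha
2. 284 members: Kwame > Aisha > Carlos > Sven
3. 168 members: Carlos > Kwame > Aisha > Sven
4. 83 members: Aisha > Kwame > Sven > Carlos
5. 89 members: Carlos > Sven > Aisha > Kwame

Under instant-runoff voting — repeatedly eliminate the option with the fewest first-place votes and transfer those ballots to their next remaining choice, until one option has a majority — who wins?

Carlos

Round 1: Kwame 284, Aisha 83, Carlos 257, Sven 240. Eliminate Aisha.
Round 2: Kwame 367, Carlos 257, Sven 240. Eliminate Sven.
Round 3: Kwame 367, Carlos 497. Carlos has a majority.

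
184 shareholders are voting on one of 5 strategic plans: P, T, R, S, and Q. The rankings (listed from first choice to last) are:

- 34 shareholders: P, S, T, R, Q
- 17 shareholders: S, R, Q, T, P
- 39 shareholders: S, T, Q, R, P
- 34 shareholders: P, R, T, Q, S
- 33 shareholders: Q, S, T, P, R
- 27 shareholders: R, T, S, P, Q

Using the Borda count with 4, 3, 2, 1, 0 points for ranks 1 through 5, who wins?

P: 34·4 + 17·0 + 39·0 + 34·4 + 33·1 + 27·1 = 332
T: 34·2 + 17·1 + 39·3 + 34·2 + 33·2 + 27·3 = 417
R: 34·1 + 17·3 + 39·1 + 34·3 + 33·0 + 27·4 = 334
S: 34·3 + 17·4 + 39·4 + 34·0 + 33·3 + 27·2 = 479
Q: 34·0 + 17·2 + 39·2 + 34·1 + 33·4 + 27·0 = 278
S has the highest Borda score (479).

S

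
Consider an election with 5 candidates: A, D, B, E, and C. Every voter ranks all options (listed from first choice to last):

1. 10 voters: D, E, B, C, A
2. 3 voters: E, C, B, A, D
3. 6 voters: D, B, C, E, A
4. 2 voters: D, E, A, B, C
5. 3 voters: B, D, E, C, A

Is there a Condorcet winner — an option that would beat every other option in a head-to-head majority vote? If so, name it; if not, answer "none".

D

D vs A: 21–3 for D.
D vs B: 18–6 for D.
D vs E: 21–3 for D.
D vs C: 21–3 for D.
D beats every other option head-to-head.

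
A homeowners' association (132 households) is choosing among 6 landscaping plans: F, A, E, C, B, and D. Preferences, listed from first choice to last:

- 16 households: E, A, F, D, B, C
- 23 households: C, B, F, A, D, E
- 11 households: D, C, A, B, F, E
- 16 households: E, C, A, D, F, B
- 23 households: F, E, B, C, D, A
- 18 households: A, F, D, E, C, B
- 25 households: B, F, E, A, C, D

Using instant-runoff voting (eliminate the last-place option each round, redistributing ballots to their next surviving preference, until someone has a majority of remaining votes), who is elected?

Round 1: F 23, A 18, E 32, C 23, B 25, D 11. Eliminate D.
Round 2: F 23, A 18, E 32, C 34, B 25. Eliminate A.
Round 3: F 41, E 32, C 34, B 25. Eliminate B.
Round 4: F 66, E 32, C 34. Eliminate E.
Round 5: F 82, C 50. F has a majority.

F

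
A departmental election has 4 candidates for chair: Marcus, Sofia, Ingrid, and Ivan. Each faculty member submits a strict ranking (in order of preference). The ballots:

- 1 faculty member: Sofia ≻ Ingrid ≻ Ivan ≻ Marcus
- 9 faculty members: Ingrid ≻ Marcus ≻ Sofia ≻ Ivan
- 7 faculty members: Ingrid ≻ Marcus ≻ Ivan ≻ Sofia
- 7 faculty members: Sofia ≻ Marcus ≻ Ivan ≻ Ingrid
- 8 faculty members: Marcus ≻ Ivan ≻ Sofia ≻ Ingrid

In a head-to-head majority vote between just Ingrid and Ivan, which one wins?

Ingrid

Voters preferring Ingrid to Ivan: 17; preferring Ivan to Ingrid: 15.
Ingrid wins the head-to-head.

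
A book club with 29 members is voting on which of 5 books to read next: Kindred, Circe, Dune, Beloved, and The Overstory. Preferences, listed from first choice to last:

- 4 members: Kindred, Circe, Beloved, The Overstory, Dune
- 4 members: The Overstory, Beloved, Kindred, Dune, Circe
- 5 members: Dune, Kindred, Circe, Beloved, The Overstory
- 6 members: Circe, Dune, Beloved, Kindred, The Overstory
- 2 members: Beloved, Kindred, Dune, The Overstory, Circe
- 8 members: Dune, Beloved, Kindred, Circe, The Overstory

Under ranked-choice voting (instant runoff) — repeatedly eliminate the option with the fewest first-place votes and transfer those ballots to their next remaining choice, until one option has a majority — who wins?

Dune

Round 1: Kindred 4, Circe 6, Dune 13, Beloved 2, The Overstory 4. Eliminate Beloved.
Round 2: Kindred 6, Circe 6, Dune 13, The Overstory 4. Eliminate The Overstory.
Round 3: Kindred 10, Circe 6, Dune 13. Eliminate Circe.
Round 4: Kindred 10, Dune 19. Dune has a majority.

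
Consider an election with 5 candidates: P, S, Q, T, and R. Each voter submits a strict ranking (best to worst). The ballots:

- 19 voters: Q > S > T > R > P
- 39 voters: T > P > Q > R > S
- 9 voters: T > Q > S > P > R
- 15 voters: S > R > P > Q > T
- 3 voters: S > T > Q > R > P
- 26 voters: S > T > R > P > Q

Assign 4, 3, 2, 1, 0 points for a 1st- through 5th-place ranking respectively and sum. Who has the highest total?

T

P: 19·0 + 39·3 + 9·1 + 15·2 + 3·0 + 26·1 = 182
S: 19·3 + 39·0 + 9·2 + 15·4 + 3·4 + 26·4 = 251
Q: 19·4 + 39·2 + 9·3 + 15·1 + 3·2 + 26·0 = 202
T: 19·2 + 39·4 + 9·4 + 15·0 + 3·3 + 26·3 = 317
R: 19·1 + 39·1 + 9·0 + 15·3 + 3·1 + 26·2 = 158
T has the highest Borda score (317).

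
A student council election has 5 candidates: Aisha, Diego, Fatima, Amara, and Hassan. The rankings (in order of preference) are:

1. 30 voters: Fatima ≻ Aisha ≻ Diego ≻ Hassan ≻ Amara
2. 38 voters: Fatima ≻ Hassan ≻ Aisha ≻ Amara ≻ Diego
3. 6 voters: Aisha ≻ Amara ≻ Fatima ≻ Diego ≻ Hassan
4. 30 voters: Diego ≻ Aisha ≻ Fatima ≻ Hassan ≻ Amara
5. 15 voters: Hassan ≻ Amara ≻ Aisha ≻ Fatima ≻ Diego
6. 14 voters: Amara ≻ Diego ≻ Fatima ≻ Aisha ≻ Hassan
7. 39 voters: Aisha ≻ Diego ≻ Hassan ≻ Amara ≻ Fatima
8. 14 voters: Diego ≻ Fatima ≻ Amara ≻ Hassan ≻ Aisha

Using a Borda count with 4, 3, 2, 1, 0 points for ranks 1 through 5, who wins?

Aisha

Aisha: 30·3 + 38·2 + 6·4 + 30·3 + 15·2 + 14·1 + 39·4 + 14·0 = 480
Diego: 30·2 + 38·0 + 6·1 + 30·4 + 15·0 + 14·3 + 39·3 + 14·4 = 401
Fatima: 30·4 + 38·4 + 6·2 + 30·2 + 15·1 + 14·2 + 39·0 + 14·3 = 429
Amara: 30·0 + 38·1 + 6·3 + 30·0 + 15·3 + 14·4 + 39·1 + 14·2 = 224
Hassan: 30·1 + 38·3 + 6·0 + 30·1 + 15·4 + 14·0 + 39·2 + 14·1 = 326
Aisha has the highest Borda score (480).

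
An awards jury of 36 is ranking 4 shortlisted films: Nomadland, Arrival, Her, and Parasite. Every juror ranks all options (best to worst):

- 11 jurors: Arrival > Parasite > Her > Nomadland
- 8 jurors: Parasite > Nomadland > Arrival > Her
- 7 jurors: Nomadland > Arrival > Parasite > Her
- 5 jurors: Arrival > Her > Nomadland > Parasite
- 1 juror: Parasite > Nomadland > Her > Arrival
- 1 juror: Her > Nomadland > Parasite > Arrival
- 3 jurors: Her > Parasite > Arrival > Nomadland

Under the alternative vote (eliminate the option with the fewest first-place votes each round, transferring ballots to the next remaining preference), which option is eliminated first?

Her

Round 1: Nomadland 7, Arrival 16, Her 4, Parasite 9. Eliminate Her.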